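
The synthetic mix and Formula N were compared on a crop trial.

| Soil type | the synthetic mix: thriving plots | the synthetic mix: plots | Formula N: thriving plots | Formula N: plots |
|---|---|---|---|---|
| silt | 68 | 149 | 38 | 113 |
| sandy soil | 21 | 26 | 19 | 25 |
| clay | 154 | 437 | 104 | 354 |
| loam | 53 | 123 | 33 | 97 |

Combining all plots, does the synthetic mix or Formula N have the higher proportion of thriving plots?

Silt: the synthetic mix 68/149 = 45.6%, Formula N 38/113 = 33.6% → the synthetic mix
Sandy soil: the synthetic mix 21/26 = 80.8%, Formula N 19/25 = 76.0% → the synthetic mix
Clay: the synthetic mix 154/437 = 35.2%, Formula N 104/354 = 29.4% → the synthetic mix
Loam: the synthetic mix 53/123 = 43.1%, Formula N 33/97 = 34.0% → the synthetic mix
Overall: the synthetic mix 296/735 = 40.3%, Formula N 194/589 = 32.9% → the synthetic mix

the synthetic mix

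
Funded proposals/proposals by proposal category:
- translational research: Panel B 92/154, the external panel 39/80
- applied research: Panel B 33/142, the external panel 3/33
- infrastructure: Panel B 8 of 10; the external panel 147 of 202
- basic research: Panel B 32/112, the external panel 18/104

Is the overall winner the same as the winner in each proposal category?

Translational research: Panel B 92/154 = 59.7%, the external panel 39/80 = 48.8% → Panel B
Applied research: Panel B 33/142 = 23.2%, the external panel 3/33 = 9.1% → Panel B
Infrastructure: Panel B 8/10 = 80.0%, the external panel 147/202 = 72.8% → Panel B
Basic research: Panel B 32/112 = 28.6%, the external panel 18/104 = 17.3% → Panel B
Overall: Panel B 165/418 = 39.5%, the external panel 207/419 = 49.4% → the external panel
Panel B wins each proposal group but the external panel wins overall — the comparison reverses. Panel B's proposals skew toward applied research, which has a lower base rate.

No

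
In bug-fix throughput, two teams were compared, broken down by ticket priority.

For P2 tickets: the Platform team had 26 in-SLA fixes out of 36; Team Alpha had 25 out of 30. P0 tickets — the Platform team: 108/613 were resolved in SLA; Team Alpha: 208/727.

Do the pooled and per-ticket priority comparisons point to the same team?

P2: the Platform team 26/36 = 72.2%, Team Alpha 25/30 = 83.3% → Team Alpha
P0: the Platform team 108/613 = 17.6%, Team Alpha 208/727 = 28.6% → Team Alpha
Overall: the Platform team 134/649 = 20.6%, Team Alpha 233/757 = 30.8% → Team Alpha
Team Alpha wins overall and in every ticket group — no reversal.

Yes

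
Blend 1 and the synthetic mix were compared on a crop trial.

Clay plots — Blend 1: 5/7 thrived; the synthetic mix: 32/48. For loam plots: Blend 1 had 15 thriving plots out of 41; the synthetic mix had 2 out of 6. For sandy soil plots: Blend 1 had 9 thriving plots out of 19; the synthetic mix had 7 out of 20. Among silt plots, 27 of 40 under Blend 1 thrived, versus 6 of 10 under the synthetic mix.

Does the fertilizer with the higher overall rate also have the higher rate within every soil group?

Clay: Blend 1 5/7 = 71.4%, the synthetic mix 32/48 = 66.7% → Blend 1
Loam: Blend 1 15/41 = 36.6%, the synthetic mix 2/6 = 33.3% → Blend 1
Sandy soil: Blend 1 9/19 = 47.4%, the synthetic mix 7/20 = 35.0% → Blend 1
Silt: Blend 1 27/40 = 67.5%, the synthetic mix 6/10 = 60.0% → Blend 1
Overall: Blend 1 56/107 = 52.3%, the synthetic mix 47/84 = 56.0% → the synthetic mix
Blend 1 wins each soil group but the synthetic mix wins overall — the comparison reverses. Blend 1's plots skew toward loam, which has a lower base rate.

No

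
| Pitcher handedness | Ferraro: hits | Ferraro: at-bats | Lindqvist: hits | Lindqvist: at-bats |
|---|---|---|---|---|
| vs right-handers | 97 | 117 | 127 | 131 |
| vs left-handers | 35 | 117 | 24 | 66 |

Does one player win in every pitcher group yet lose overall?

Vs right-handers: Ferraro 97/117 = 82.9%, Lindqvist 127/131 = 96.9% → Lindqvist
Vs left-handers: Ferraro 35/117 = 29.9%, Lindqvist 24/66 = 36.4% → Lindqvist
Overall: Ferraro 132/234 = 56.4%, Lindqvist 151/197 = 76.6% → Lindqvist
Lindqvist wins overall and in every pitcher group — no reversal.

No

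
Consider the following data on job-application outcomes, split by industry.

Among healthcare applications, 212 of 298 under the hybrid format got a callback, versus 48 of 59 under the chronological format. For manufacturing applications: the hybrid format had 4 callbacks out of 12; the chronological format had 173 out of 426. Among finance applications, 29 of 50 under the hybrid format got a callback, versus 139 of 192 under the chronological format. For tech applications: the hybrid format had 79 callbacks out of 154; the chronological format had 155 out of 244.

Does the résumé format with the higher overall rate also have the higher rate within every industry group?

Healthcare: the hybrid format 212/298 = 71.1%, the chronological format 48/59 = 81.4% → the chronological format
Manufacturing: the hybrid format 4/12 = 33.3%, the chronological format 173/426 = 40.6% → the chronological format
Finance: the hybrid format 29/50 = 58.0%, the chronological format 139/192 = 72.4% → the chronological format
Tech: the hybrid format 79/154 = 51.3%, the chronological format 155/244 = 63.5% → the chronological format
Overall: the hybrid format 324/514 = 63.0%, the chronological format 515/921 = 55.9% → the hybrid format
The chronological format wins each industry group but the hybrid format wins overall — the comparison reverses. The chronological format's applications skew toward manufacturing, which has a lower base rate.

No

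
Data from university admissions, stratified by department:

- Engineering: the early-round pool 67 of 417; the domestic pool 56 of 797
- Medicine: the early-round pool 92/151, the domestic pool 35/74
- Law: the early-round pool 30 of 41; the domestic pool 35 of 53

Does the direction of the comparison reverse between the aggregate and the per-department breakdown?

Engineering: the early-round pool 67/417 = 16.1%, the domestic pool 56/797 = 7.0% → the early-round pool
Medicine: the early-round pool 92/151 = 60.9%, the domestic pool 35/74 = 47.3% → the early-round pool
Law: the early-round pool 30/41 = 73.2%, the domestic pool 35/53 = 66.0% → the early-round pool
Overall: the early-round pool 189/609 = 31.0%, the domestic pool 126/924 = 13.6% → the early-round pool
The early-round pool wins overall and in every department group — no reversal.

No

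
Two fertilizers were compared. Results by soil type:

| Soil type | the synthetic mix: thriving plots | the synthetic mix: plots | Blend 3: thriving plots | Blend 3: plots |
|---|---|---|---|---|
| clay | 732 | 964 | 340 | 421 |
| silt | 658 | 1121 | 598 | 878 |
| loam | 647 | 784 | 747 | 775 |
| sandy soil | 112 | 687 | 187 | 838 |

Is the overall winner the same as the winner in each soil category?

Yes

Clay: the synthetic mix 732/964 = 75.9%, Blend 3 340/421 = 80.8% → Blend 3
Silt: the synthetic mix 658/1121 = 58.7%, Blend 3 598/878 = 68.1% → Blend 3
Loam: the synthetic mix 647/784 = 82.5%, Blend 3 747/775 = 96.4% → Blend 3
Sandy soil: the synthetic mix 112/687 = 16.3%, Blend 3 187/838 = 22.3% → Blend 3
Overall: the synthetic mix 2149/3556 = 60.4%, Blend 3 1872/2912 = 64.3% → Blend 3
Blend 3 wins overall and in every soil group — no reversal.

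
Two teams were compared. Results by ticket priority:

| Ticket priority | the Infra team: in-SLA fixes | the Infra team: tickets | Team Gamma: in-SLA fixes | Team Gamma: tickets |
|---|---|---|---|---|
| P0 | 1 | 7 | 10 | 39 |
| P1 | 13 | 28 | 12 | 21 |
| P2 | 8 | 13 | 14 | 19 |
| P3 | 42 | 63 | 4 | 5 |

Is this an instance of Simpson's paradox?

Yes

P0: the Infra team 1/7 = 14.3%, Team Gamma 10/39 = 25.6% → Team Gamma
P1: the Infra team 13/28 = 46.4%, Team Gamma 12/21 = 57.1% → Team Gamma
P2: the Infra team 8/13 = 61.5%, Team Gamma 14/19 = 73.7% → Team Gamma
P3: the Infra team 42/63 = 66.7%, Team Gamma 4/5 = 80.0% → Team Gamma
Overall: the Infra team 64/111 = 57.7%, Team Gamma 40/84 = 47.6% → the Infra team
Team Gamma wins each ticket group but the Infra team wins overall — the comparison reverses. Team Gamma's tickets skew toward P0, which has a lower base rate.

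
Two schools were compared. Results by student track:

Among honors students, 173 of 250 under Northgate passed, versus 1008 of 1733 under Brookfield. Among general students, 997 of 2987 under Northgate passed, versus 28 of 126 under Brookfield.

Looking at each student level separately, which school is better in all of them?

Honors: Northgate 173/250 = 69.2%, Brookfield 1008/1733 = 58.2% → Northgate
General: Northgate 997/2987 = 33.4%, Brookfield 28/126 = 22.2% → Northgate
Northgate has the higher rate in both groups.

Northgate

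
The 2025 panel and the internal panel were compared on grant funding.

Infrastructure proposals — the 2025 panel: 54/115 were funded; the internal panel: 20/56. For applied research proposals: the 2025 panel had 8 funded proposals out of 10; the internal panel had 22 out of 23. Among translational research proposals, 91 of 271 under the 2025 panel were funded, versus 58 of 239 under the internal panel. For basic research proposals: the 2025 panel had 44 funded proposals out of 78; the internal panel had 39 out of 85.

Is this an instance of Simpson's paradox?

Infrastructure: the 2025 panel 54/115 = 47.0%, the internal panel 20/56 = 35.7% → the 2025 panel
Applied research: the 2025 panel 8/10 = 80.0%, the internal panel 22/23 = 95.7% → the internal panel
Translational research: the 2025 panel 91/271 = 33.6%, the internal panel 58/239 = 24.3% → the 2025 panel
Basic research: the 2025 panel 44/78 = 56.4%, the internal panel 39/85 = 45.9% → the 2025 panel
Overall: the 2025 panel 197/474 = 41.6%, the internal panel 139/403 = 34.5% → the 2025 panel
Neither sweeps: the 2025 panel wins 3 of 4 groups, the internal panel wins 1. The 2025 panel wins overall but not every group — no Simpson reversal.

No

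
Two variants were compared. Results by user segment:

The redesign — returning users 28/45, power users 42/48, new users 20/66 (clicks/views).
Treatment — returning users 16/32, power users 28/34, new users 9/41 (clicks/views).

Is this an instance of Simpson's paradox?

Returning users: the redesign 28/45 = 62.2%, Treatment 16/32 = 50.0% → the redesign
Power users: the redesign 42/48 = 87.5%, Treatment 28/34 = 82.4% → the redesign
New users: the redesign 20/66 = 30.3%, Treatment 9/41 = 22.0% → the redesign
Overall: the redesign 90/159 = 56.6%, Treatment 53/107 = 49.5% → the redesign
The redesign wins overall and in every user group — no reversal.

No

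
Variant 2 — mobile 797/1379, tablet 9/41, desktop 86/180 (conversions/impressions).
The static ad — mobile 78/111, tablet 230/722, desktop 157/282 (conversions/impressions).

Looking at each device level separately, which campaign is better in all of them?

Mobile: Variant 2 797/1379 = 57.8%, the static ad 78/111 = 70.3% → the static ad
Tablet: Variant 2 9/41 = 22.0%, the static ad 230/722 = 31.9% → the static ad
Desktop: Variant 2 86/180 = 47.8%, the static ad 157/282 = 55.7% → the static ad
The static ad has the higher rate in all 3 groups.

the static ad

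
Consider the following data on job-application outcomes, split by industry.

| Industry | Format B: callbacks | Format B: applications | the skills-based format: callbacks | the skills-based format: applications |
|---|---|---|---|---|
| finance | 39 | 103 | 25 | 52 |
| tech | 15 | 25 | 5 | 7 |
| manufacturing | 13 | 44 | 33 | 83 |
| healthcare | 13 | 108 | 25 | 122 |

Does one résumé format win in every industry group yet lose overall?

No

Finance: Format B 39/103 = 37.9%, the skills-based format 25/52 = 48.1% → the skills-based format
Tech: Format B 15/25 = 60.0%, the skills-based format 5/7 = 71.4% → the skills-based format
Manufacturing: Format B 13/44 = 29.5%, the skills-based format 33/83 = 39.8% → the skills-based format
Healthcare: Format B 13/108 = 12.0%, the skills-based format 25/122 = 20.5% → the skills-based format
Overall: Format B 80/280 = 28.6%, the skills-based format 88/264 = 33.3% → the skills-based format
The skills-based format wins overall and in every industry group — no reversal.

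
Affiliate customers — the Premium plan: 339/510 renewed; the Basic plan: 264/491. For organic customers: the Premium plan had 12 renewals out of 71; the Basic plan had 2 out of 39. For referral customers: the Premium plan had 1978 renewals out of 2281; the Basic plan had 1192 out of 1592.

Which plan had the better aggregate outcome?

the Premium plan

Affiliate: the Premium plan 339/510 = 66.5%, the Basic plan 264/491 = 53.8% → the Premium plan
Organic: the Premium plan 12/71 = 16.9%, the Basic plan 2/39 = 5.1% → the Premium plan
Referral: the Premium plan 1978/2281 = 86.7%, the Basic plan 1192/1592 = 74.9% → the Premium plan
Overall: the Premium plan 2329/2862 = 81.4%, the Basic plan 1458/2122 = 68.7% → the Premium plan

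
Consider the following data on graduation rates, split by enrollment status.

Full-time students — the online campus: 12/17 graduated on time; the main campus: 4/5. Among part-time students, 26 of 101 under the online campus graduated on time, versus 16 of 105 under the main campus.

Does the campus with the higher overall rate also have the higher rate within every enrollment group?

No

Full-time: the online campus 12/17 = 70.6%, the main campus 4/5 = 80.0% → the main campus
Part-time: the online campus 26/101 = 25.7%, the main campus 16/105 = 15.2% → the online campus
Overall: the online campus 38/118 = 32.2%, the main campus 20/110 = 18.2% → the online campus
Neither sweeps: the online campus wins 1 of 2 groups, the main campus wins 1. The online campus wins overall but not every group — no Simpson reversal.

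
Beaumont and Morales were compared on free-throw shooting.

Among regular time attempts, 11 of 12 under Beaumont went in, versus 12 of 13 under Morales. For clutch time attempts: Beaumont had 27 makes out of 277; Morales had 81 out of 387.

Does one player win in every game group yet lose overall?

Regular time: Beaumont 11/12 = 91.7%, Morales 12/13 = 92.3% → Morales
Clutch time: Beaumont 27/277 = 9.7%, Morales 81/387 = 20.9% → Morales
Overall: Beaumont 38/289 = 13.1%, Morales 93/400 = 23.2% → Morales
Morales wins overall and in every game group — no reversal.

No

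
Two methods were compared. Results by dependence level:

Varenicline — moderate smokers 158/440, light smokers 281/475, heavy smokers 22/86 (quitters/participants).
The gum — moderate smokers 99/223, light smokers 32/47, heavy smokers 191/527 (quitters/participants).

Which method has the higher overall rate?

Moderate smokers: varenicline 158/440 = 35.9%, the gum 99/223 = 44.4% → the gum
Light smokers: varenicline 281/475 = 59.2%, the gum 32/47 = 68.1% → the gum
Heavy smokers: varenicline 22/86 = 25.6%, the gum 191/527 = 36.2% → the gum
Overall: varenicline 461/1001 = 46.1%, the gum 322/797 = 40.4% → varenicline
(The gum wins every dependence group but varenicline wins overall — the gum's participants skew toward the low-rate heavy smokers group.)

varenicline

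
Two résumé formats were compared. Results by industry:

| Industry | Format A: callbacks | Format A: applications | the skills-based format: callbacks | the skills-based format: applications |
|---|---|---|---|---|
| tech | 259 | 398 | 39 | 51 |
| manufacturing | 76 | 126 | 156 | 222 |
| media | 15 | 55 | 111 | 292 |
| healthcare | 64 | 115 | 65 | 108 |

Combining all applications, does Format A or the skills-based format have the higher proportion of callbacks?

Format A

Tech: Format A 259/398 = 65.1%, the skills-based format 39/51 = 76.5% → the skills-based format
Manufacturing: Format A 76/126 = 60.3%, the skills-based format 156/222 = 70.3% → the skills-based format
Media: Format A 15/55 = 27.3%, the skills-based format 111/292 = 38.0% → the skills-based format
Healthcare: Format A 64/115 = 55.7%, the skills-based format 65/108 = 60.2% → the skills-based format
Overall: Format A 414/694 = 59.7%, the skills-based format 371/673 = 55.1% → Format A
(The skills-based format wins every industry group but Format A wins overall — the skills-based format's applications skew toward the low-rate media group.)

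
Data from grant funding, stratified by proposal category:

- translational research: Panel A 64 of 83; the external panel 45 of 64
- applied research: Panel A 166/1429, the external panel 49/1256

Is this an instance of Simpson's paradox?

No

Translational research: Panel A 64/83 = 77.1%, the external panel 45/64 = 70.3% → Panel A
Applied research: Panel A 166/1429 = 11.6%, the external panel 49/1256 = 3.9% → Panel A
Overall: Panel A 230/1512 = 15.2%, the external panel 94/1320 = 7.1% → Panel A
Panel A wins overall and in every proposal group — no reversal.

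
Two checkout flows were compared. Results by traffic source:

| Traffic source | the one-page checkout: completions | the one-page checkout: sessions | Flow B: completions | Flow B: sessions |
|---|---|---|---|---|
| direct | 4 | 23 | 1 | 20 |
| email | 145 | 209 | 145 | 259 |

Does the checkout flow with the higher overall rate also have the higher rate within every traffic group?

Direct: the one-page checkout 4/23 = 17.4%, Flow B 1/20 = 5.0% → the one-page checkout
Email: the one-page checkout 145/209 = 69.4%, Flow B 145/259 = 56.0% → the one-page checkout
Overall: the one-page checkout 149/232 = 64.2%, Flow B 146/279 = 52.3% → the one-page checkout
The one-page checkout wins overall and in every traffic group — no reversal.

Yes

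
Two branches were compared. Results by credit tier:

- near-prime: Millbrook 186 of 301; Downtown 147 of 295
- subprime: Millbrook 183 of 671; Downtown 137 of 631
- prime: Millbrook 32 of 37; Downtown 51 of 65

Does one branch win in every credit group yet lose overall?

No

Near-prime: Millbrook 186/301 = 61.8%, Downtown 147/295 = 49.8% → Millbrook
Subprime: Millbrook 183/671 = 27.3%, Downtown 137/631 = 21.7% → Millbrook
Prime: Millbrook 32/37 = 86.5%, Downtown 51/65 = 78.5% → Millbrook
Overall: Millbrook 401/1009 = 39.7%, Downtown 335/991 = 33.8% → Millbrook
Millbrook wins overall and in every credit group — no reversal.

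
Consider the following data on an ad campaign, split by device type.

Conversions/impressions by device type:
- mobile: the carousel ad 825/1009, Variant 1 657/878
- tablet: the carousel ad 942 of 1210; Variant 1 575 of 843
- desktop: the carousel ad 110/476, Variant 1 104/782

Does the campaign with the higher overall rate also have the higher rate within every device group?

Mobile: the carousel ad 825/1009 = 81.8%, Variant 1 657/878 = 74.8% → the carousel ad
Tablet: the carousel ad 942/1210 = 77.9%, Variant 1 575/843 = 68.2% → the carousel ad
Desktop: the carousel ad 110/476 = 23.1%, Variant 1 104/782 = 13.3% → the carousel ad
Overall: the carousel ad 1877/2695 = 69.6%, Variant 1 1336/2503 = 53.4% → the carousel ad
The carousel ad wins overall and in every device group — no reversal.

Yes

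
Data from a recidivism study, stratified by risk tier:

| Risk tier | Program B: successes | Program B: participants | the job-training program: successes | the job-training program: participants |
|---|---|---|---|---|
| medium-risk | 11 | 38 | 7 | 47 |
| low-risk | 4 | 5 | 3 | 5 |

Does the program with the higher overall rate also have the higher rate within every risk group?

Yes

Medium-risk: Program B 11/38 = 28.9%, the job-training program 7/47 = 14.9% → Program B
Low-risk: Program B 4/5 = 80.0%, the job-training program 3/5 = 60.0% → Program B
Overall: Program B 15/43 = 34.9%, the job-training program 10/52 = 19.2% → Program B
Program B wins overall and in every risk group — no reversal.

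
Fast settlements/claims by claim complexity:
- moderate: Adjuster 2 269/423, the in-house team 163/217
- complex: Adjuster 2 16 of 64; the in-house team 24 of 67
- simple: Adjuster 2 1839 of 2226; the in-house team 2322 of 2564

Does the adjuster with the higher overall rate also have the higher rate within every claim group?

Yes

Moderate: Adjuster 2 269/423 = 63.6%, the in-house team 163/217 = 75.1% → the in-house team
Complex: Adjuster 2 16/64 = 25.0%, the in-house team 24/67 = 35.8% → the in-house team
Simple: Adjuster 2 1839/2226 = 82.6%, the in-house team 2322/2564 = 90.6% → the in-house team
Overall: Adjuster 2 2124/2713 = 78.3%, the in-house team 2509/2848 = 88.1% → the in-house team
The in-house team wins overall and in every claim group — no reversal.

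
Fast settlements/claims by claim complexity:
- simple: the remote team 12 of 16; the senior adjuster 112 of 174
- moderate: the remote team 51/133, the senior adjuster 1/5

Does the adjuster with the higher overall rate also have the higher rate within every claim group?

Simple: the remote team 12/16 = 75.0%, the senior adjuster 112/174 = 64.4% → the remote team
Moderate: the remote team 51/133 = 38.3%, the senior adjuster 1/5 = 20.0% → the remote team
Overall: the remote team 63/149 = 42.3%, the senior adjuster 113/179 = 63.1% → the senior adjuster
The remote team wins each claim group but the senior adjuster wins overall — the comparison reverses. The remote team's claims skew toward moderate, which has a lower base rate.

No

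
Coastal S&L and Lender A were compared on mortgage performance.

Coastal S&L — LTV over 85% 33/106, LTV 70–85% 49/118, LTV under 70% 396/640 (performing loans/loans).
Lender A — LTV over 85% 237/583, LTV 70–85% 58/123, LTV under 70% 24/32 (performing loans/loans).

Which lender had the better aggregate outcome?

LTV over 85%: Coastal S&L 33/106 = 31.1%, Lender A 237/583 = 40.7% → Lender A
LTV 70–85%: Coastal S&L 49/118 = 41.5%, Lender A 58/123 = 47.2% → Lender A
LTV under 70%: Coastal S&L 396/640 = 61.9%, Lender A 24/32 = 75.0% → Lender A
Overall: Coastal S&L 478/864 = 55.3%, Lender A 319/738 = 43.2% → Coastal S&L
(Lender A wins every loan-to-value group but Coastal S&L wins overall — Lender A's loans skew toward the low-rate LTV over 85% group.)

Coastal S&L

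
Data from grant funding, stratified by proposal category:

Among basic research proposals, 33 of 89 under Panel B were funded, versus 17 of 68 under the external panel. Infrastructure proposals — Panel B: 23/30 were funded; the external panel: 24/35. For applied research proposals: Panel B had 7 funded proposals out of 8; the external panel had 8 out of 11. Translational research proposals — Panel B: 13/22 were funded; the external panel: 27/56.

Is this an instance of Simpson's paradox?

Basic research: Panel B 33/89 = 37.1%, the external panel 17/68 = 25.0% → Panel B
Infrastructure: Panel B 23/30 = 76.7%, the external panel 24/35 = 68.6% → Panel B
Applied research: Panel B 7/8 = 87.5%, the external panel 8/11 = 72.7% → Panel B
Translational research: Panel B 13/22 = 59.1%, the external panel 27/56 = 48.2% → Panel B
Overall: Panel B 76/149 = 51.0%, the external panel 76/170 = 44.7% → Panel B
Panel B wins overall and in every proposal group — no reversal.

No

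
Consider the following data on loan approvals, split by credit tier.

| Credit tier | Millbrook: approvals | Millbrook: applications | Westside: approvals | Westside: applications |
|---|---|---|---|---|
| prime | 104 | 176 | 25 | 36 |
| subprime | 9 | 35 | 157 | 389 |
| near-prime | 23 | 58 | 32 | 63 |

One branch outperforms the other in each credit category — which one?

Prime: Millbrook 104/176 = 59.1%, Westside 25/36 = 69.4% → Westside
Subprime: Millbrook 9/35 = 25.7%, Westside 157/389 = 40.4% → Westside
Near-prime: Millbrook 23/58 = 39.7%, Westside 32/63 = 50.8% → Westside
Westside has the higher rate in all 3 groups.

Westside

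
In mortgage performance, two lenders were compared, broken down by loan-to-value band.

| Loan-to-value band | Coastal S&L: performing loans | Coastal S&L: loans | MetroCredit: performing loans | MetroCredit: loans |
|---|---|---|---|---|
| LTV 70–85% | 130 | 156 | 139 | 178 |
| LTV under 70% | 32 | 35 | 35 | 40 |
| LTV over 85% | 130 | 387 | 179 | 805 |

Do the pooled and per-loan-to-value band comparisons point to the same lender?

Yes

LTV 70–85%: Coastal S&L 130/156 = 83.3%, MetroCredit 139/178 = 78.1% → Coastal S&L
LTV under 70%: Coastal S&L 32/35 = 91.4%, MetroCredit 35/40 = 87.5% → Coastal S&L
LTV over 85%: Coastal S&L 130/387 = 33.6%, MetroCredit 179/805 = 22.2% → Coastal S&L
Overall: Coastal S&L 292/578 = 50.5%, MetroCredit 353/1023 = 34.5% → Coastal S&L
Coastal S&L wins overall and in every loan-to-value group — no reversal.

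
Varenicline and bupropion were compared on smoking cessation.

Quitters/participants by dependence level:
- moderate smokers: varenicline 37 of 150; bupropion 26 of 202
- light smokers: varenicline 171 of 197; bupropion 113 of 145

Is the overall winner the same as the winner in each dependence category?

Yes

Moderate smokers: varenicline 37/150 = 24.7%, bupropion 26/202 = 12.9% → varenicline
Light smokers: varenicline 171/197 = 86.8%, bupropion 113/145 = 77.9% → varenicline
Overall: varenicline 208/347 = 59.9%, bupropion 139/347 = 40.1% → varenicline
Varenicline wins overall and in every dependence group — no reversal.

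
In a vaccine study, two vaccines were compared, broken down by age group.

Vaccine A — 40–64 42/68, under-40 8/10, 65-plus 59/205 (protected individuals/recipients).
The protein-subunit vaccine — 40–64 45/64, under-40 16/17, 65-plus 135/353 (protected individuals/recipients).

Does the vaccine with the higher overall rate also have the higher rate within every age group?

Yes

40–64: Vaccine A 42/68 = 61.8%, the protein-subunit vaccine 45/64 = 70.3% → the protein-subunit vaccine
Under-40: Vaccine A 8/10 = 80.0%, the protein-subunit vaccine 16/17 = 94.1% → the protein-subunit vaccine
65-plus: Vaccine A 59/205 = 28.8%, the protein-subunit vaccine 135/353 = 38.2% → the protein-subunit vaccine
Overall: Vaccine A 109/283 = 38.5%, the protein-subunit vaccine 196/434 = 45.2% → the protein-subunit vaccine
The protein-subunit vaccine wins overall and in every age group — no reversal.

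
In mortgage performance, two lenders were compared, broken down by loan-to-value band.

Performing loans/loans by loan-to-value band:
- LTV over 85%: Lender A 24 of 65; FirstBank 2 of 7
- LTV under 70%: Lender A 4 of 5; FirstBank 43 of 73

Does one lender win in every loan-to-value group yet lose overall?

Yes

LTV over 85%: Lender A 24/65 = 36.9%, FirstBank 2/7 = 28.6% → Lender A
LTV under 70%: Lender A 4/5 = 80.0%, FirstBank 43/73 = 58.9% → Lender A
Overall: Lender A 28/70 = 40.0%, FirstBank 45/80 = 56.2% → FirstBank
Lender A wins each loan-to-value group but FirstBank wins overall — the comparison reverses. Lender A's loans skew toward LTV over 85%, which has a lower base rate.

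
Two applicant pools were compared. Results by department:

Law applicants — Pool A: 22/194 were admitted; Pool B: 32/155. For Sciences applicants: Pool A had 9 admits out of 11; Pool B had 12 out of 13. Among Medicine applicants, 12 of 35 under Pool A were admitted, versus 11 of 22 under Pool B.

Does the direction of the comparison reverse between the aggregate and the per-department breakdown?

No

Law: Pool A 22/194 = 11.3%, Pool B 32/155 = 20.6% → Pool B
Sciences: Pool A 9/11 = 81.8%, Pool B 12/13 = 92.3% → Pool B
Medicine: Pool A 12/35 = 34.3%, Pool B 11/22 = 50.0% → Pool B
Overall: Pool A 43/240 = 17.9%, Pool B 55/190 = 28.9% → Pool B
Pool B wins overall and in every department group — no reversal.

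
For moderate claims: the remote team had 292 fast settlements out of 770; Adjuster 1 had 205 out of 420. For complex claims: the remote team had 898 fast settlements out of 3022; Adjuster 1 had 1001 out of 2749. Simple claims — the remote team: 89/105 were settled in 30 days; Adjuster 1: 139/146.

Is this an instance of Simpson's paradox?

Moderate: the remote team 292/770 = 37.9%, Adjuster 1 205/420 = 48.8% → Adjuster 1
Complex: the remote team 898/3022 = 29.7%, Adjuster 1 1001/2749 = 36.4% → Adjuster 1
Simple: the remote team 89/105 = 84.8%, Adjuster 1 139/146 = 95.2% → Adjuster 1
Overall: the remote team 1279/3897 = 32.8%, Adjuster 1 1345/3315 = 40.6% → Adjuster 1
Adjuster 1 wins overall and in every claim group — no reversal.

No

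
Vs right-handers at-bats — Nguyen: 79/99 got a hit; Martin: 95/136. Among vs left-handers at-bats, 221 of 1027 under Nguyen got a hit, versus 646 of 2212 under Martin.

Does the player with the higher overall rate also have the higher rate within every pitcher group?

Vs right-handers: Nguyen 79/99 = 79.8%, Martin 95/136 = 69.9% → Nguyen
Vs left-handers: Nguyen 221/1027 = 21.5%, Martin 646/2212 = 29.2% → Martin
Overall: Nguyen 300/1126 = 26.6%, Martin 741/2348 = 31.6% → Martin
Neither sweeps: Nguyen wins 1 of 2 groups, Martin wins 1. Martin wins overall but not every group — no Simpson reversal.

No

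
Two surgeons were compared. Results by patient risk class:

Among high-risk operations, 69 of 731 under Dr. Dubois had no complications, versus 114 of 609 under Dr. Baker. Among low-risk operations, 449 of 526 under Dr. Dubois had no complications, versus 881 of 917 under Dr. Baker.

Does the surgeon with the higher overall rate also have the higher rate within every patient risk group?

Yes

High-risk: Dr. Dubois 69/731 = 9.4%, Dr. Baker 114/609 = 18.7% → Dr. Baker
Low-risk: Dr. Dubois 449/526 = 85.4%, Dr. Baker 881/917 = 96.1% → Dr. Baker
Overall: Dr. Dubois 518/1257 = 41.2%, Dr. Baker 995/1526 = 65.2% → Dr. Baker
Dr. Baker wins overall and in every patient risk group — no reversal.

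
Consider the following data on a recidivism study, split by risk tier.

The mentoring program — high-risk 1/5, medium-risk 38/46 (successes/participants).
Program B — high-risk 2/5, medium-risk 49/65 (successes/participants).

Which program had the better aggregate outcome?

the mentoring program

High-risk: the mentoring program 1/5 = 20.0%, Program B 2/5 = 40.0% → Program B
Medium-risk: the mentoring program 38/46 = 82.6%, Program B 49/65 = 75.4% → the mentoring program
Overall: the mentoring program 39/51 = 76.5%, Program B 51/70 = 72.9% → the mentoring program
(Neither sweeps every risk group, but the mentoring program has the higher pooled rate.)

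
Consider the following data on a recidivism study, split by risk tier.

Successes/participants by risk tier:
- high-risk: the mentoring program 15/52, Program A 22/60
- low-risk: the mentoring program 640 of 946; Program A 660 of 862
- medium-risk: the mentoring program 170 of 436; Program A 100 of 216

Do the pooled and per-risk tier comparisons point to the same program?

Yes

High-risk: the mentoring program 15/52 = 28.8%, Program A 22/60 = 36.7% → Program A
Low-risk: the mentoring program 640/946 = 67.7%, Program A 660/862 = 76.6% → Program A
Medium-risk: the mentoring program 170/436 = 39.0%, Program A 100/216 = 46.3% → Program A
Overall: the mentoring program 825/1434 = 57.5%, Program A 782/1138 = 68.7% → Program A
Program A wins overall and in every risk group — no reversal.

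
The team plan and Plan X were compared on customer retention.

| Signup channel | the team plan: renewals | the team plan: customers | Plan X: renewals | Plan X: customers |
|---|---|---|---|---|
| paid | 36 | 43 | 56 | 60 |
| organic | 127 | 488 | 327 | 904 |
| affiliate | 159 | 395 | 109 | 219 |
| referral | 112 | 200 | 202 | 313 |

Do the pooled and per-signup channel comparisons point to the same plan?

Yes

Paid: the team plan 36/43 = 83.7%, Plan X 56/60 = 93.3% → Plan X
Organic: the team plan 127/488 = 26.0%, Plan X 327/904 = 36.2% → Plan X
Affiliate: the team plan 159/395 = 40.3%, Plan X 109/219 = 49.8% → Plan X
Referral: the team plan 112/200 = 56.0%, Plan X 202/313 = 64.5% → Plan X
Overall: the team plan 434/1126 = 38.5%, Plan X 694/1496 = 46.4% → Plan X
Plan X wins overall and in every signup group — no reversal.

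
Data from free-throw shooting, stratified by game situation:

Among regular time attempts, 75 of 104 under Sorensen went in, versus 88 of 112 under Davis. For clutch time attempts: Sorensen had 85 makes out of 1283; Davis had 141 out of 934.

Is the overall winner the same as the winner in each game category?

Regular time: Sorensen 75/104 = 72.1%, Davis 88/112 = 78.6% → Davis
Clutch time: Sorensen 85/1283 = 6.6%, Davis 141/934 = 15.1% → Davis
Overall: Sorensen 160/1387 = 11.5%, Davis 229/1046 = 21.9% → Davis
Davis wins overall and in every game group — no reversal.

Yes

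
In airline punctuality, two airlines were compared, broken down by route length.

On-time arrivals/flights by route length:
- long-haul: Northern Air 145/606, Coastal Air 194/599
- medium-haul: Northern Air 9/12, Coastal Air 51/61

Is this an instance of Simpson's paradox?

No

Long-haul: Northern Air 145/606 = 23.9%, Coastal Air 194/599 = 32.4% → Coastal Air
Medium-haul: Northern Air 9/12 = 75.0%, Coastal Air 51/61 = 83.6% → Coastal Air
Overall: Northern Air 154/618 = 24.9%, Coastal Air 245/660 = 37.1% → Coastal Air
Coastal Air wins overall and in every route group — no reversal.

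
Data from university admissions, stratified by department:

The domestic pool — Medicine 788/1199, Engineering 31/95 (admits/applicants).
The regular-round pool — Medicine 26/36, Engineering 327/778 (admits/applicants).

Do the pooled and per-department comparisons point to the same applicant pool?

No

Medicine: the domestic pool 788/1199 = 65.7%, the regular-round pool 26/36 = 72.2% → the regular-round pool
Engineering: the domestic pool 31/95 = 32.6%, the regular-round pool 327/778 = 42.0% → the regular-round pool
Overall: the domestic pool 819/1294 = 63.3%, the regular-round pool 353/814 = 43.4% → the domestic pool
The regular-round pool wins each department group but the domestic pool wins overall — the comparison reverses. The regular-round pool's applicants skew toward Engineering, which has a lower base rate.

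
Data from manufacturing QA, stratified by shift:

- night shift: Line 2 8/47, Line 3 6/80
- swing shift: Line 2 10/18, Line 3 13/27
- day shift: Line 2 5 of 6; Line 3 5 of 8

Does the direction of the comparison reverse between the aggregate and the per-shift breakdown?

Night shift: Line 2 8/47 = 17.0%, Line 3 6/80 = 7.5% → Line 2
Swing shift: Line 2 10/18 = 55.6%, Line 3 13/27 = 48.1% → Line 2
Day shift: Line 2 5/6 = 83.3%, Line 3 5/8 = 62.5% → Line 2
Overall: Line 2 23/71 = 32.4%, Line 3 24/115 = 20.9% → Line 2
Line 2 wins overall and in every shift group — no reversal.

No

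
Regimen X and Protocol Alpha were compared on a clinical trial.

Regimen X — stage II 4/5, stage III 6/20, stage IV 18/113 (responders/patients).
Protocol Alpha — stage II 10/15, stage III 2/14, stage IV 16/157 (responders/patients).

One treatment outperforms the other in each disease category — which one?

Stage II: Regimen X 4/5 = 80.0%, Protocol Alpha 10/15 = 66.7% → Regimen X
Stage III: Regimen X 6/20 = 30.0%, Protocol Alpha 2/14 = 14.3% → Regimen X
Stage IV: Regimen X 18/113 = 15.9%, Protocol Alpha 16/157 = 10.2% → Regimen X
Regimen X has the higher rate in all 3 groups.

Regimen X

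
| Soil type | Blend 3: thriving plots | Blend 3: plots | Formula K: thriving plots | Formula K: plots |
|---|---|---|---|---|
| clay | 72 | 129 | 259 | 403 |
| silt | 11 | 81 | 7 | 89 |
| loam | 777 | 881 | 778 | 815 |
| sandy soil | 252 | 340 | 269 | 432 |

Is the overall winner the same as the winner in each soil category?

Clay: Blend 3 72/129 = 55.8%, Formula K 259/403 = 64.3% → Formula K
Silt: Blend 3 11/81 = 13.6%, Formula K 7/89 = 7.9% → Blend 3
Loam: Blend 3 777/881 = 88.2%, Formula K 778/815 = 95.5% → Formula K
Sandy soil: Blend 3 252/340 = 74.1%, Formula K 269/432 = 62.3% → Blend 3
Overall: Blend 3 1112/1431 = 77.7%, Formula K 1313/1739 = 75.5% → Blend 3
Neither sweeps: Blend 3 wins 2 of 4 groups, Formula K wins 2. Blend 3 wins overall but not every group — no Simpson reversal.

No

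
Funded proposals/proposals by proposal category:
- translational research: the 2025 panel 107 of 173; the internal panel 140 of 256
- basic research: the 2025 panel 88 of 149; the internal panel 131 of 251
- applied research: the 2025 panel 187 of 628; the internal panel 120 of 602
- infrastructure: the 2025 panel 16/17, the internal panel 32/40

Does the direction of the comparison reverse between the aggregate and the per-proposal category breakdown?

No

Translational research: the 2025 panel 107/173 = 61.8%, the internal panel 140/256 = 54.7% → the 2025 panel
Basic research: the 2025 panel 88/149 = 59.1%, the internal panel 131/251 = 52.2% → the 2025 panel
Applied research: the 2025 panel 187/628 = 29.8%, the internal panel 120/602 = 19.9% → the 2025 panel
Infrastructure: the 2025 panel 16/17 = 94.1%, the internal panel 32/40 = 80.0% → the 2025 panel
Overall: the 2025 panel 398/967 = 41.2%, the internal panel 423/1149 = 36.8% → the 2025 panel
The 2025 panel wins overall and in every proposal group — no reversal.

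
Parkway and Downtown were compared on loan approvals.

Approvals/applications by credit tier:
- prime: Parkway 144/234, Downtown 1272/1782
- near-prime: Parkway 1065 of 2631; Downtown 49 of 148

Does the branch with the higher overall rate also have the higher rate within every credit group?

Prime: Parkway 144/234 = 61.5%, Downtown 1272/1782 = 71.4% → Downtown
Near-prime: Parkway 1065/2631 = 40.5%, Downtown 49/148 = 33.1% → Parkway
Overall: Parkway 1209/2865 = 42.2%, Downtown 1321/1930 = 68.4% → Downtown
Neither sweeps: Parkway wins 1 of 2 groups, Downtown wins 1. Downtown wins overall but not every group — no Simpson reversal.

No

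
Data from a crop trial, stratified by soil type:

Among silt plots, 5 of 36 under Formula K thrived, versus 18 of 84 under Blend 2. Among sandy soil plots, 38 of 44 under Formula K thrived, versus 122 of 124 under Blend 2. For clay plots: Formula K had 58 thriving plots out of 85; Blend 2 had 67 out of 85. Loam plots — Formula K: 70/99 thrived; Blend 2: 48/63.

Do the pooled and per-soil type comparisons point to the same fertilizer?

Yes

Silt: Formula K 5/36 = 13.9%, Blend 2 18/84 = 21.4% → Blend 2
Sandy soil: Formula K 38/44 = 86.4%, Blend 2 122/124 = 98.4% → Blend 2
Clay: Formula K 58/85 = 68.2%, Blend 2 67/85 = 78.8% → Blend 2
Loam: Formula K 70/99 = 70.7%, Blend 2 48/63 = 76.2% → Blend 2
Overall: Formula K 171/264 = 64.8%, Blend 2 255/356 = 71.6% → Blend 2
Blend 2 wins overall and in every soil group — no reversal.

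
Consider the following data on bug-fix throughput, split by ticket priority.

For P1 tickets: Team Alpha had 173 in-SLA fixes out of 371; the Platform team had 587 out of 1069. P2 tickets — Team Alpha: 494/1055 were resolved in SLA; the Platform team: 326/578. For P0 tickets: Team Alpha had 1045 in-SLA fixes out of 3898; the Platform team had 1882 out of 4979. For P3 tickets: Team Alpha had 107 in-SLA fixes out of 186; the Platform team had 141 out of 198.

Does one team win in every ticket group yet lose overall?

No

P1: Team Alpha 173/371 = 46.6%, the Platform team 587/1069 = 54.9% → the Platform team
P2: Team Alpha 494/1055 = 46.8%, the Platform team 326/578 = 56.4% → the Platform team
P0: Team Alpha 1045/3898 = 26.8%, the Platform team 1882/4979 = 37.8% → the Platform team
P3: Team Alpha 107/186 = 57.5%, the Platform team 141/198 = 71.2% → the Platform team
Overall: Team Alpha 1819/5510 = 33.0%, the Platform team 2936/6824 = 43.0% → the Platform team
The Platform team wins overall and in every ticket group — no reversal.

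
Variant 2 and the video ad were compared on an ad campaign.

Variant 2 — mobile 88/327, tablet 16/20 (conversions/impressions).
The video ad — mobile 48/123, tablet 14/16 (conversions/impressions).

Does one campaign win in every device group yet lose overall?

No

Mobile: Variant 2 88/327 = 26.9%, the video ad 48/123 = 39.0% → the video ad
Tablet: Variant 2 16/20 = 80.0%, the video ad 14/16 = 87.5% → the video ad
Overall: Variant 2 104/347 = 30.0%, the video ad 62/139 = 44.6% → the video ad
The video ad wins overall and in every device group — no reversal.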